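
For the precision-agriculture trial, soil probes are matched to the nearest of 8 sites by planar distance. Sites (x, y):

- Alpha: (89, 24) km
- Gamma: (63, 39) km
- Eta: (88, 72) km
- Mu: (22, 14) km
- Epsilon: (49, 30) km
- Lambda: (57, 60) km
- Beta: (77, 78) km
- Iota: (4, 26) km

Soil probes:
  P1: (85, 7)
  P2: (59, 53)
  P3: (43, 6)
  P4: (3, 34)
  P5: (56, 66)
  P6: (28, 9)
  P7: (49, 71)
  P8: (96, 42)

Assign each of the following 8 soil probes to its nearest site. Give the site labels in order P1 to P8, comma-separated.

P1 → Alpha (d²=305.00)
P2 → Lambda (d²=53.00)
P3 → Mu (d²=505.00)
P4 → Iota (d²=65.00)
P5 → Lambda (d²=37.00)
P6 → Mu (d²=61.00)
P7 → Lambda (d²=185.00)
P8 → Alpha (d²=373.00)

Alpha, Lambda, Mu, Iota, Lambda, Mu, Lambda, Alpha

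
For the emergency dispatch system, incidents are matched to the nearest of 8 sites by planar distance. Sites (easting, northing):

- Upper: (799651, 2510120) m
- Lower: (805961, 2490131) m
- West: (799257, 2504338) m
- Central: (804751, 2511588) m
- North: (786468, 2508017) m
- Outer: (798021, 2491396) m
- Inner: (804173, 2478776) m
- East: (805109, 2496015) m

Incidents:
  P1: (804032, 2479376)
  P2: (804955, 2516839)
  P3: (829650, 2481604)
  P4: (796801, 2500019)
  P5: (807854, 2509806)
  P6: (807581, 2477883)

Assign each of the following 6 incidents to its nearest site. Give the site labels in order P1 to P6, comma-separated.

Inner, Central, Lower, West, Central, Inner

P1 → Inner (d²=379881.00)
P2 → Central (d²=27614617.00)
P3 → Lower (d²=633878450.00)
P4 → West (d²=24685697.00)
P5 → Central (d²=12804133.00)
P6 → Inner (d²=12411913.00)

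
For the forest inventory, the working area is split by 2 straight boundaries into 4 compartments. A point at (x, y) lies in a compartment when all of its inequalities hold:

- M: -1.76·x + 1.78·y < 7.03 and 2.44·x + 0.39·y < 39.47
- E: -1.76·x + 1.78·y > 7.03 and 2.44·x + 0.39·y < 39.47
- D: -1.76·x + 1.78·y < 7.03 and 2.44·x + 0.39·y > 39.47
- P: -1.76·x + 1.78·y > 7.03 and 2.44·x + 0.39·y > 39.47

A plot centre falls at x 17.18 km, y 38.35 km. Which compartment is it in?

-1.76·17.18 + 1.78·38.35 = 38.026, which is > 7.03
2.44·17.18 + 0.39·38.35 = 56.876, which is > 39.47
This sign pattern matches P.

P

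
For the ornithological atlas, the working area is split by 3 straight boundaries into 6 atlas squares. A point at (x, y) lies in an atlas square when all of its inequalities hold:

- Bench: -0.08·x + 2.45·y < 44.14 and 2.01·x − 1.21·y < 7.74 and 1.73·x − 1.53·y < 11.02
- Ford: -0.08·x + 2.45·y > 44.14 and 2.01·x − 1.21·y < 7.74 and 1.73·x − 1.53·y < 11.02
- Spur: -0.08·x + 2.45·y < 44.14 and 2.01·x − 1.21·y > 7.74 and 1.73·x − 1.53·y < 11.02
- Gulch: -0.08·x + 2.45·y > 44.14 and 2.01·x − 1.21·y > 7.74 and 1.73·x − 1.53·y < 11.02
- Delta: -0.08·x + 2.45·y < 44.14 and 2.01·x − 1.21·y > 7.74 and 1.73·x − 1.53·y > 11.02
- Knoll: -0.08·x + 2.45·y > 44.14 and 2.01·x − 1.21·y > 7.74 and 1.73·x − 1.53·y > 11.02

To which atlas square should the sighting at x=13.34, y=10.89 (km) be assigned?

-0.08·13.34 + 2.45·10.89 = 25.613, which is < 44.14
2.01·13.34 − 1.21·10.89 = 13.636, which is > 7.74
1.73·13.34 − 1.53·10.89 = 6.416, which is < 11.02
This sign pattern matches Spur.

Spur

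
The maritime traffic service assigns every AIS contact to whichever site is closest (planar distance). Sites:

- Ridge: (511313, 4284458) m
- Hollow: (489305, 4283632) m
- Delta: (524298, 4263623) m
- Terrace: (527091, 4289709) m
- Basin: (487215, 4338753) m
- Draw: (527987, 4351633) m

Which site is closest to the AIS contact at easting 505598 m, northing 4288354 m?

Ridge

Squared distances to each site:
Ridge: 47840041.000; Hollow: 287759133.000; Delta: 961312361.000; Terrace: 463785074.000; Basin: 2877993890.000; Draw: 4505499162.000.
Minimum at Ridge.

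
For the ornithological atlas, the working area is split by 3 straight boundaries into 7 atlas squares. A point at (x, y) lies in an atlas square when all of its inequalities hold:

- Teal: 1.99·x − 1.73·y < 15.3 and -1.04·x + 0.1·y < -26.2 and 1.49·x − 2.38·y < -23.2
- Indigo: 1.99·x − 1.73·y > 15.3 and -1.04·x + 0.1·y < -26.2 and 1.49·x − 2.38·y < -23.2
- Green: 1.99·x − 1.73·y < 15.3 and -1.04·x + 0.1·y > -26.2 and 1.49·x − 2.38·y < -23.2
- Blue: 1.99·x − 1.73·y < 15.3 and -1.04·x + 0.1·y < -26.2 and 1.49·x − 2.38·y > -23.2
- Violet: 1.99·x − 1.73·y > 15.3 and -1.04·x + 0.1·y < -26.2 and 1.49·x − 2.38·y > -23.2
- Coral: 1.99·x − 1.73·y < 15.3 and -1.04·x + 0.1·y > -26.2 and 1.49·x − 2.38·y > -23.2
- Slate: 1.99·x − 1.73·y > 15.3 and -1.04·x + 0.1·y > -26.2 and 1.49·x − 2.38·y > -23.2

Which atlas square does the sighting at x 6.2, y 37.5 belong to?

1.99·6.2 − 1.73·37.5 = -52.537, which is < 15.3
-1.04·6.2 + 0.1·37.5 = -2.698, which is > -26.2
1.49·6.2 − 2.38·37.5 = -80.012, which is < -23.2
This sign pattern matches Green.

Green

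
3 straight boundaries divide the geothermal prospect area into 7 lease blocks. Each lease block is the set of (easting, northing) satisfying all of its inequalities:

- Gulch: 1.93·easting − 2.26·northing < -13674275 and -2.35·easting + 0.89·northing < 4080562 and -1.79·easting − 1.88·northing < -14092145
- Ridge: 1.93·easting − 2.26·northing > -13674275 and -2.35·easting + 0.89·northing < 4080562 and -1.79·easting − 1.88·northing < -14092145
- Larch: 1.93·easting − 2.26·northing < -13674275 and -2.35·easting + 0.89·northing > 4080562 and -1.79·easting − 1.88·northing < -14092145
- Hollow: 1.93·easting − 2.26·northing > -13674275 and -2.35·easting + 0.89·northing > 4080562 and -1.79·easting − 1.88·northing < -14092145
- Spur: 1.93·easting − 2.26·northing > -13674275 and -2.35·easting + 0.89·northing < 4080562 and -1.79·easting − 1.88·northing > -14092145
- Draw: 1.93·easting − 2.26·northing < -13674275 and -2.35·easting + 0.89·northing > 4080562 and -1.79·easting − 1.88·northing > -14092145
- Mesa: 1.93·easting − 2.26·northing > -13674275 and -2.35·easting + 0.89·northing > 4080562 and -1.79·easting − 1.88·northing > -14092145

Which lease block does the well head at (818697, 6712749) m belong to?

Spur

1.93·818697 − 2.26·6712749 = -13590727.530, which is > -13674275
-2.35·818697 + 0.89·6712749 = 4050408.660, which is < 4080562
-1.79·818697 − 1.88·6712749 = -14085435.750, which is > -14092145
This sign pattern matches Spur.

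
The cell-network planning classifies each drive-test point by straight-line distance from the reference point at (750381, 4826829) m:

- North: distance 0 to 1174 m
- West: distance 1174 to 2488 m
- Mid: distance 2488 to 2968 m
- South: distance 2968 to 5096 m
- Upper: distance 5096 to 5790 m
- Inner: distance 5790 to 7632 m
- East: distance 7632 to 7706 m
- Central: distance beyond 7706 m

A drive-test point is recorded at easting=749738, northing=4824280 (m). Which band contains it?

Mid

Distance = √((749738−750381)² + (4824280−4826829)²) = √(413449.000 + 6497401.000) = 2628.850 m.
2488 ≤ 2628.850 < 2968 → Mid.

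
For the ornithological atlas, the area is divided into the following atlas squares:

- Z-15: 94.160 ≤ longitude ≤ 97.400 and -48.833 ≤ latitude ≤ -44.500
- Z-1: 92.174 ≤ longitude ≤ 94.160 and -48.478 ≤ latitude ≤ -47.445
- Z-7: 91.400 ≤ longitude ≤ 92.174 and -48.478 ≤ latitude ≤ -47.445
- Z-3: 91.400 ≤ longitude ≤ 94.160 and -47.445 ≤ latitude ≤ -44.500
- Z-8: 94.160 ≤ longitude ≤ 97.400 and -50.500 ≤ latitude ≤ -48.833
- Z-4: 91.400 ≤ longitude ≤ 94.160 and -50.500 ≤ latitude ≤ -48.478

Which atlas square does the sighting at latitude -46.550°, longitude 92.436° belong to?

The point has longitude = 92.436 and latitude = -46.550.
Only Z-3 satisfies 91.400 ≤ longitude ≤ 94.160 and -47.445 ≤ latitude ≤ -44.500.

Z-3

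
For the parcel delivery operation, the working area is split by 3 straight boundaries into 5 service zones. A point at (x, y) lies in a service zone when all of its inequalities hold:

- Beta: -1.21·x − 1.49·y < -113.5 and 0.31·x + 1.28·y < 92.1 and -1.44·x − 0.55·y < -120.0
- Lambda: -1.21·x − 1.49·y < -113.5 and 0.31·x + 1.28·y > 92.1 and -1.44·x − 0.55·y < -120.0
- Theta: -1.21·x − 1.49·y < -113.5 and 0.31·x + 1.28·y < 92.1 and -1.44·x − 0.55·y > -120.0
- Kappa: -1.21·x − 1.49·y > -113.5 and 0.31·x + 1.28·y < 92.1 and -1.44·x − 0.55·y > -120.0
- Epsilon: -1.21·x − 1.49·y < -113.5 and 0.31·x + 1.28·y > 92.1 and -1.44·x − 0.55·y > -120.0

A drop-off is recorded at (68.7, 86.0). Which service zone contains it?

Lambda

-1.21·68.7 − 1.49·86.0 = -211.267, which is < -113.5
0.31·68.7 + 1.28·86.0 = 131.377, which is > 92.1
-1.44·68.7 − 0.55·86.0 = -146.228, which is < -120.0
This sign pattern matches Lambda.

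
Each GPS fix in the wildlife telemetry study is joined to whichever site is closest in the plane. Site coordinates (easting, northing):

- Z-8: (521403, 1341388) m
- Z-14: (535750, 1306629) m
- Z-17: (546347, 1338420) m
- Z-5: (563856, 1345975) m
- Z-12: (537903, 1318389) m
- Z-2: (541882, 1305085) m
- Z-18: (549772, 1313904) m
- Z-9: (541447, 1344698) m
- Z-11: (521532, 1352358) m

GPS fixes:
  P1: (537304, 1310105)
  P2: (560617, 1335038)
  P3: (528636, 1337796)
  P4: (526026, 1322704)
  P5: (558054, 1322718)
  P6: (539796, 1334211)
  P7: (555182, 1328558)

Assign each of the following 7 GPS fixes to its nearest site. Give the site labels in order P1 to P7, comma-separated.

Z-14, Z-5, Z-8, Z-12, Z-18, Z-17, Z-17

P1 → Z-14 (d²=14497492.00)
P2 → Z-5 (d²=130109090.00)
P3 → Z-8 (d²=65218753.00)
P4 → Z-12 (d²=159682354.00)
P5 → Z-18 (d²=146278120.00)
P6 → Z-17 (d²=60631282.00)
P7 → Z-17 (d²=175316269.00)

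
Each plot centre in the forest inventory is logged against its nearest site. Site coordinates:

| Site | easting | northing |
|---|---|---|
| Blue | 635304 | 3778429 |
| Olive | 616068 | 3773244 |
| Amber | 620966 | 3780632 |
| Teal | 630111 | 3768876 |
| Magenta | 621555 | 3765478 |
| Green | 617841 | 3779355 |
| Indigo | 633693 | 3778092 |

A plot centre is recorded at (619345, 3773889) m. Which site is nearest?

Squared distances to each site:
Blue: 275301281.000; Olive: 11154754.000; Amber: 48095690.000; Teal: 141036925.000; Magenta: 75629021.000; Green: 32139172.000; Indigo: 223530313.000.
Minimum at Olive.

Olive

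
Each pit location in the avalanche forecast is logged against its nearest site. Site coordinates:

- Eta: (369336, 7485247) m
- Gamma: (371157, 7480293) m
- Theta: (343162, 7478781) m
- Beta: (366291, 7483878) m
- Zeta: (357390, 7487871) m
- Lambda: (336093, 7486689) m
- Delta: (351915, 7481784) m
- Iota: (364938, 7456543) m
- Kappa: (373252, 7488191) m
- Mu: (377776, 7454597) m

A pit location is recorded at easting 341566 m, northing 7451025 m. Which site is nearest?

Iota

Squared distances to each site:
Eta: 1942318184.000; Gamma: 1732243105.000; Theta: 772942752.000; Beta: 1690645234.000; Zeta: 1608026692.000; Lambda: 1301874625.000; Delta: 1053217882.000; Iota: 576698708.000; Kappa: 2385314152.000; Mu: 1323923284.000.
Minimum at Iota.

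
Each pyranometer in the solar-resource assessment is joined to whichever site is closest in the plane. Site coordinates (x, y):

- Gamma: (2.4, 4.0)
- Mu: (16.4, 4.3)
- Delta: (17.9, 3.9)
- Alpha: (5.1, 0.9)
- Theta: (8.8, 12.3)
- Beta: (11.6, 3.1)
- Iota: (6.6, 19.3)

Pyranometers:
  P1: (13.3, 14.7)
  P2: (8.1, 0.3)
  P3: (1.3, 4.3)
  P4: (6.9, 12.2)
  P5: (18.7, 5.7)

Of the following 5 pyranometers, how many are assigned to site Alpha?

1

P1 → Theta
P2 → Alpha
P3 → Gamma
P4 → Theta
P5 → Delta
1 of the 5 goes to Alpha.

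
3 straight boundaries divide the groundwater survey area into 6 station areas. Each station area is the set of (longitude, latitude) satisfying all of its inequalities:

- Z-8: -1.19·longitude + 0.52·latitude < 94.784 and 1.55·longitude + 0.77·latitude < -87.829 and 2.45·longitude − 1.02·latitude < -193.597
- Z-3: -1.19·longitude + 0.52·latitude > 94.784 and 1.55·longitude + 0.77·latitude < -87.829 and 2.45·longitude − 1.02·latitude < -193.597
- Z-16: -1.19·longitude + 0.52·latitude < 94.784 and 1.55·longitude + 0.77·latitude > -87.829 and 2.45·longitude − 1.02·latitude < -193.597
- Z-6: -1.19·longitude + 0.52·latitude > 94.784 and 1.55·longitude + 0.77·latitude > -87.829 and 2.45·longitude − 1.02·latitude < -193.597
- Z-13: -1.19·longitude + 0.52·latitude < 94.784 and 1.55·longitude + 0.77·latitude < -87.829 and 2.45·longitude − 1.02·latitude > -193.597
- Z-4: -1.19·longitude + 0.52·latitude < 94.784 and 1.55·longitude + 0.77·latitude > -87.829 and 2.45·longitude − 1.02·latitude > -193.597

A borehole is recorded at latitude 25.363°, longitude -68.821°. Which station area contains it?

-1.19·-68.821 + 0.52·25.363 = 95.086, which is > 94.784
1.55·-68.821 + 0.77·25.363 = -87.143, which is > -87.829
2.45·-68.821 − 1.02·25.363 = -194.482, which is < -193.597
This sign pattern matches Z-6.

Z-6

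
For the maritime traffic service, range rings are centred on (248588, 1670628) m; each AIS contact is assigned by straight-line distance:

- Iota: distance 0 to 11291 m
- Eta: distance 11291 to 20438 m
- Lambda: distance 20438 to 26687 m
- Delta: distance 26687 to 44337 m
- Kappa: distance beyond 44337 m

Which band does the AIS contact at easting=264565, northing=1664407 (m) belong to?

Eta

Distance = √((264565−248588)² + (1664407−1670628)²) = √(255264529.000 + 38700841.000) = 17145.418 m.
11291 ≤ 17145.418 < 20438 → Eta.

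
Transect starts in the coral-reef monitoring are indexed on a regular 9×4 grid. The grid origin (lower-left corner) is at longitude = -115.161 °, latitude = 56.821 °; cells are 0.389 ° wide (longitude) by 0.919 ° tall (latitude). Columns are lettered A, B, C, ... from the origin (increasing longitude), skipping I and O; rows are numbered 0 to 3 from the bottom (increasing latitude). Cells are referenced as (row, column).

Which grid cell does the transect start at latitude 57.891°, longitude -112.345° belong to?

Column index: ⌊(-112.345 − -115.161) / 0.389⌋ = ⌊7.239⌋ = 7 → column H
Row offset from origin: ⌊(57.891 − 56.821) / 0.919⌋ = ⌊1.164⌋ = 1 → row 1

(1, H)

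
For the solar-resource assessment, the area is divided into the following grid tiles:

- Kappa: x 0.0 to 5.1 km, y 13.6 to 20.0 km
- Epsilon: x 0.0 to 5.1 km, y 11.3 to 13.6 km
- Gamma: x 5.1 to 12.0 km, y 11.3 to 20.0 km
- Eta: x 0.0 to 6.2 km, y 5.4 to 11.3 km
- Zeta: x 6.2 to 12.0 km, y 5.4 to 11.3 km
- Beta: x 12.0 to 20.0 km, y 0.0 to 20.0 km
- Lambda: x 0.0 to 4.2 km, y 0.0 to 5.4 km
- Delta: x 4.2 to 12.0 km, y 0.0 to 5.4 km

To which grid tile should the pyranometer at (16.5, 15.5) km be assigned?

The point has x = 16.5 and y = 15.5.
Only Beta satisfies 12.0 ≤ x ≤ 20.0 and 0.0 ≤ y ≤ 20.0.

Beta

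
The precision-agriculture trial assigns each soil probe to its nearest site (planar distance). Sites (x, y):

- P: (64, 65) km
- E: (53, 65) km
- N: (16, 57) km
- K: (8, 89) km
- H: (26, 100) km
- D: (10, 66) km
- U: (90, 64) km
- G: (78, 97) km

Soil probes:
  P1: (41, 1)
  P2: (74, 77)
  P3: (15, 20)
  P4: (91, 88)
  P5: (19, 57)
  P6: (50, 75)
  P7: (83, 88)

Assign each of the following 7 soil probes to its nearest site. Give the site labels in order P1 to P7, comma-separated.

N, P, N, G, N, E, G

P1 → N (d²=3761.00)
P2 → P (d²=244.00)
P3 → N (d²=1370.00)
P4 → G (d²=250.00)
P5 → N (d²=9.00)
P6 → E (d²=109.00)
P7 → G (d²=106.00)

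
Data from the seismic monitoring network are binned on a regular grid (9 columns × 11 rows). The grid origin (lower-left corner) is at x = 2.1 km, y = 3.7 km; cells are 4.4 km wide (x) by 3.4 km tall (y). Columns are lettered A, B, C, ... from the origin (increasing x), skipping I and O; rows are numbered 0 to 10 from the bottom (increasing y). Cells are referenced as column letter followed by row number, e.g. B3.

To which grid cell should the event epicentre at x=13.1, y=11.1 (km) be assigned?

C2

Column index: ⌊(13.1 − 2.1) / 4.4⌋ = ⌊2.500⌋ = 2 → column C
Row offset from origin: ⌊(11.1 − 3.7) / 3.4⌋ = ⌊2.176⌋ = 2 → row 2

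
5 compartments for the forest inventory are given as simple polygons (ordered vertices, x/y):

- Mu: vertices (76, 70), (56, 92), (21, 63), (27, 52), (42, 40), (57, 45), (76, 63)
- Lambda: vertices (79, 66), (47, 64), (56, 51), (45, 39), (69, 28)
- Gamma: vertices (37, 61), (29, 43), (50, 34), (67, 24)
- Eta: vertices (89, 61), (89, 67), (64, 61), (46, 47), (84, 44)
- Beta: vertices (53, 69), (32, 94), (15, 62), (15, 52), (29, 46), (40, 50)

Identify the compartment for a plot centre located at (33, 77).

Cast a ray rightward from (33, 77). For each polygon, the edges (by vertex number in listed order) whose endpoints lie on opposite sides of y = 77, where each meets that height, and whether that is right or left of the point:
Mu: 1–2 at x≈69.6 (right), 2–3 at x≈37.9 (right) → 2 crossings.
Lambda: no edge straddles that height → 0 crossings.
Gamma: no edge straddles that height → 0 crossings.
Eta: no edge straddles that height → 0 crossings.
Beta: 1–2 at x≈46.3 (right), 2–3 at x≈23.0 (left) → 1 crossing.
Only Beta has an odd count, so the point is inside Beta.

Beta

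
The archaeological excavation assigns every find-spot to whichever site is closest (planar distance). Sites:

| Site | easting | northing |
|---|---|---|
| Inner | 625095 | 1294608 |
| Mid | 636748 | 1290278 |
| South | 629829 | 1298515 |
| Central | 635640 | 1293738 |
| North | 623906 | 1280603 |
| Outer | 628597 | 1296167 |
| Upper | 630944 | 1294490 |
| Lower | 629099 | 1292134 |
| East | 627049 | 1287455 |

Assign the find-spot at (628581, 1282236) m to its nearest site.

Squared distances to each site:
Inner: 165218580.000; Mid: 131373653.000; South: 266563345.000; Central: 182125485.000; North: 24522314.000; Outer: 194073017.000; Upper: 155744285.000; Lower: 98238728.000; East: 29584985.000.
Minimum at North.

North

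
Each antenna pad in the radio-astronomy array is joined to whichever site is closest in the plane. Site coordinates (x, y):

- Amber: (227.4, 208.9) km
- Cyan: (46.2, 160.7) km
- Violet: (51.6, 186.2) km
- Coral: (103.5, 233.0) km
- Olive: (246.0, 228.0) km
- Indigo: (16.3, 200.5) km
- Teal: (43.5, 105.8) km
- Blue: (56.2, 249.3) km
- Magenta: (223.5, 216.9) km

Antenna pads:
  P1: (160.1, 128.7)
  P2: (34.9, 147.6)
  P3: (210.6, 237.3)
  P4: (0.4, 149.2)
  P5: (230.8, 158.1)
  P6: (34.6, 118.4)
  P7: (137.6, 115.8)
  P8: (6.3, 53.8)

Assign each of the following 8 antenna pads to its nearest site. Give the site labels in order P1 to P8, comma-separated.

P1 → Amber (d²=10961.33)
P2 → Cyan (d²=299.30)
P3 → Magenta (d²=582.57)
P4 → Cyan (d²=2229.89)
P5 → Amber (d²=2592.20)
P6 → Teal (d²=237.97)
P7 → Teal (d²=8954.81)
P8 → Teal (d²=4087.84)

Amber, Cyan, Magenta, Cyan, Amber, Teal, Teal, Teal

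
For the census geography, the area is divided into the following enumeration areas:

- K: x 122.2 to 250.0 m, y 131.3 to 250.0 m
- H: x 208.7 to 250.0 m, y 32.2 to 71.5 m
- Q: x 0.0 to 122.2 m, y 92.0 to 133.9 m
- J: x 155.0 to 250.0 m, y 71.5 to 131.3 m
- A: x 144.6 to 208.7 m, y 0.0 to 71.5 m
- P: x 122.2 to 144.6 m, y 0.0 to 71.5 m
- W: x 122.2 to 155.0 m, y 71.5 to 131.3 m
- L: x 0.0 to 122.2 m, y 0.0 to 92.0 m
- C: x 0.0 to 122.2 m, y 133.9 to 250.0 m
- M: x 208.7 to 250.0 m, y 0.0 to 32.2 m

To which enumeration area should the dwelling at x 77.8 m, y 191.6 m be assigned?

C

The point has x = 77.8 and y = 191.6.
Only C satisfies 0.0 ≤ x ≤ 122.2 and 133.9 ≤ y ≤ 250.0.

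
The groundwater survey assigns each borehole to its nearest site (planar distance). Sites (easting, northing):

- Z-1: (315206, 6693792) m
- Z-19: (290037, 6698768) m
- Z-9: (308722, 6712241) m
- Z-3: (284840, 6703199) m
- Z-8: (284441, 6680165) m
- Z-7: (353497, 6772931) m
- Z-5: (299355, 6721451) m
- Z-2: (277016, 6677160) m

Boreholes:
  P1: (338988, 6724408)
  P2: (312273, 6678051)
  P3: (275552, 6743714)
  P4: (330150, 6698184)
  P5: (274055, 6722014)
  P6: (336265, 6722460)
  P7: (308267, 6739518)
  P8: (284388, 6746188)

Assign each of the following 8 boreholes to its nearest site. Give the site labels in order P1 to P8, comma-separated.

P1 → Z-9 (d²=1064066645.00)
P2 → Z-1 (d²=256381570.00)
P3 → Z-5 (d²=1062223978.00)
P4 → Z-1 (d²=242612800.00)
P5 → Z-3 (d²=470320450.00)
P6 → Z-9 (d²=863044810.00)
P7 → Z-5 (d²=405840233.00)
P8 → Z-5 (d²=835930258.00)

Z-9, Z-1, Z-5, Z-1, Z-3, Z-9, Z-5, Z-5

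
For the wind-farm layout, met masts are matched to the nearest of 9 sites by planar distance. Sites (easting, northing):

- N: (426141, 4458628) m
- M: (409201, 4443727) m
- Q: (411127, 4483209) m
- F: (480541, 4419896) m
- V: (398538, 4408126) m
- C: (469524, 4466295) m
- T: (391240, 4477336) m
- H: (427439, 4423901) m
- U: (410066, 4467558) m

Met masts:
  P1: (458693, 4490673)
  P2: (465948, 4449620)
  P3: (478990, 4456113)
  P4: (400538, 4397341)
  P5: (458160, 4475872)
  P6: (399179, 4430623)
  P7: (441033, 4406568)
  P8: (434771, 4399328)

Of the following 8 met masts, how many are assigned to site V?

P1 → C
P2 → C
P3 → C
P4 → V
P5 → C
P6 → M
P7 → H
P8 → H
1 of the 8 goes to V.

1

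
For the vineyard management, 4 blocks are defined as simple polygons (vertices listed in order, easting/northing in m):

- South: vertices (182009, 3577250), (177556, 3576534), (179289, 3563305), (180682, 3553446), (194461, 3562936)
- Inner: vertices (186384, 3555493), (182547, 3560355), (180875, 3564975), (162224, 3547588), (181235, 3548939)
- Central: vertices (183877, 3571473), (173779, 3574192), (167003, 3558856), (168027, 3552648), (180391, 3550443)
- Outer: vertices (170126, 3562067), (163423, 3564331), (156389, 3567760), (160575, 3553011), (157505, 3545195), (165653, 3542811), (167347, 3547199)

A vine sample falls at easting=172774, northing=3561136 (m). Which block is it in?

Cast a ray rightward from (172774, 3561136). For each polygon, the edges (by vertex number in listed order) whose endpoints lie on opposite sides of northing = 3561136, where each meets that height, and whether that is right or left of the point:
South: 3–4 at easting≈179595.5 (right), 4–5 at easting≈191847.5 (right) → 2 crossings.
Inner: 2–3 at easting≈182264.4 (right), 3–4 at easting≈176756.9 (right) → 2 crossings.
Central: 2–3 at easting≈168010.4 (left), 5–1 at easting≈182163.5 (right) → 1 crossing.
Outer: 3–4 at easting≈158269.0 (left), 7–1 at easting≈169952.0 (left) → 0 crossings.
Only Central has an odd count, so the point is inside Central.

Central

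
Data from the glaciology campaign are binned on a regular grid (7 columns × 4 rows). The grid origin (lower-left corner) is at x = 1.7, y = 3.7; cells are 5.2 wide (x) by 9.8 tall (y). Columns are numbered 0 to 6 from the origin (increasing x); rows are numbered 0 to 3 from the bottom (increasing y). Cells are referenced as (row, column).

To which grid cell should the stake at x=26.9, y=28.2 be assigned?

(2, 4)

Column index: ⌊(26.9 − 1.7) / 5.2⌋ = ⌊4.846⌋ = 4
Row offset from origin: ⌊(28.2 − 3.7) / 9.8⌋ = ⌊2.500⌋ = 2 → row 2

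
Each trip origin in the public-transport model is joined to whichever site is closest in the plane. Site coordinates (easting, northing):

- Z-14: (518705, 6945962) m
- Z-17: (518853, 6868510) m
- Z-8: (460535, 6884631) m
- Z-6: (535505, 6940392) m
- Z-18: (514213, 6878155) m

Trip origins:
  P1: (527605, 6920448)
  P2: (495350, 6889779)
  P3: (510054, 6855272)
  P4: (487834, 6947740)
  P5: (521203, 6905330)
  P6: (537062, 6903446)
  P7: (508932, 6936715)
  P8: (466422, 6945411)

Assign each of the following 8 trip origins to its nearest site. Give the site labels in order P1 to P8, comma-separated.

Z-6, Z-18, Z-17, Z-14, Z-18, Z-18, Z-14, Z-14

P1 → Z-6 (d²=460173136.00)
P2 → Z-18 (d²=490930145.00)
P3 → Z-17 (d²=252667045.00)
P4 → Z-14 (d²=956179925.00)
P5 → Z-18 (d²=787340725.00)
P6 → Z-18 (d²=1161711482.00)
P7 → Z-14 (d²=181018538.00)
P8 → Z-14 (d²=2733815690.00)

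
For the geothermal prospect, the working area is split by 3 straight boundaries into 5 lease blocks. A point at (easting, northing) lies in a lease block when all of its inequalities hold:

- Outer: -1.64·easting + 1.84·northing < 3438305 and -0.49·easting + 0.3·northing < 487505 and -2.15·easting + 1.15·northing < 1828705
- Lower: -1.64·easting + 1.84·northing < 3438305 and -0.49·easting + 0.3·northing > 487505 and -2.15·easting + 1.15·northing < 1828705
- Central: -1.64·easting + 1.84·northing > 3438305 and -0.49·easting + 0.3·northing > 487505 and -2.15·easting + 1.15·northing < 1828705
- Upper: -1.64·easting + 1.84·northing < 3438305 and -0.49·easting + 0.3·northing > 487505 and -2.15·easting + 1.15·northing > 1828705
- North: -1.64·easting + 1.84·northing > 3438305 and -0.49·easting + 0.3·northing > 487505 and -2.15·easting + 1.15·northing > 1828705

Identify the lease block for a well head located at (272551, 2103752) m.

-1.64·272551 + 1.84·2103752 = 3423920.040, which is < 3438305
-0.49·272551 + 0.3·2103752 = 497575.610, which is > 487505
-2.15·272551 + 1.15·2103752 = 1833330.150, which is > 1828705
This sign pattern matches Upper.

Upper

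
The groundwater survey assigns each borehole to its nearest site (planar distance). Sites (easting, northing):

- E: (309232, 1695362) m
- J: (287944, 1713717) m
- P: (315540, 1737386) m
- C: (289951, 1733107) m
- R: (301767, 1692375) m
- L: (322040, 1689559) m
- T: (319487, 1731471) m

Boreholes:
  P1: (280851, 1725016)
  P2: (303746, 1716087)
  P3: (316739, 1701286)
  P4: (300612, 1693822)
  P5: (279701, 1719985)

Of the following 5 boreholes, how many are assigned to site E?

P1 → C
P2 → J
P3 → E
P4 → R
P5 → J
1 of the 5 goes to E.

1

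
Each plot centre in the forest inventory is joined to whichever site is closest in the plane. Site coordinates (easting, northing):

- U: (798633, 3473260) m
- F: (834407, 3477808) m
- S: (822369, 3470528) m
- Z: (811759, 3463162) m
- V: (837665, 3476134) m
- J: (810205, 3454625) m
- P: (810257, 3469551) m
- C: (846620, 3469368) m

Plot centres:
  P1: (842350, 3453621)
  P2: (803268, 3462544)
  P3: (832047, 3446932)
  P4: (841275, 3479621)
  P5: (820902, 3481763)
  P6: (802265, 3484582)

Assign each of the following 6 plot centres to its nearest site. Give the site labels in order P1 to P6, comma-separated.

P1 → C (d²=266200909.00)
P2 → Z (d²=72479005.00)
P3 → J (d²=536255213.00)
P4 → V (d²=25191269.00)
P5 → S (d²=128377314.00)
P6 → U (d²=141379108.00)

C, Z, J, V, S, U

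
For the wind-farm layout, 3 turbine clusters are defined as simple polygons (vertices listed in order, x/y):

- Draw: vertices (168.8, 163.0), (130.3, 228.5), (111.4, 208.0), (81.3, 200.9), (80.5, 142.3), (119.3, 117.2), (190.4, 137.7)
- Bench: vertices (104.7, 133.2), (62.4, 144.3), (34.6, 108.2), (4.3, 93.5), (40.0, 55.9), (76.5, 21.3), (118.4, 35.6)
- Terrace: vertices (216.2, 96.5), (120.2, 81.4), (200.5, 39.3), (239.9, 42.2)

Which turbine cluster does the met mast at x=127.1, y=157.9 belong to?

Cast a ray rightward from (127.1, 157.9). For each polygon, the edges (by vertex number in listed order) whose endpoints lie on opposite sides of y = 157.9, where each meets that height, and whether that is right or left of the point:
Draw: 4–5 at x≈80.71 (left), 7–1 at x≈173.15 (right) → 1 crossing.
Bench: no edge straddles that height → 0 crossings.
Terrace: no edge straddles that height → 0 crossings.
Only Draw has an odd count, so the point is inside Draw.

Draw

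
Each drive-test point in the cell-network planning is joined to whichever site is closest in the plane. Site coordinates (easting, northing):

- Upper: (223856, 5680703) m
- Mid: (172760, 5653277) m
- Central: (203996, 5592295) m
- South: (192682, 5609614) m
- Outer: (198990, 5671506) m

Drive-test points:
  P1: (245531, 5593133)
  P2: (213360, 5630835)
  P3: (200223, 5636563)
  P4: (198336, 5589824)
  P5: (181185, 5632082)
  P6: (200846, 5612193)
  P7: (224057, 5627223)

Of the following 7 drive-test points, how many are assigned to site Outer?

P1 → Central
P2 → South
P3 → South
P4 → Central
P5 → Mid
P6 → South
P7 → South
0 of the 7 go to Outer.

0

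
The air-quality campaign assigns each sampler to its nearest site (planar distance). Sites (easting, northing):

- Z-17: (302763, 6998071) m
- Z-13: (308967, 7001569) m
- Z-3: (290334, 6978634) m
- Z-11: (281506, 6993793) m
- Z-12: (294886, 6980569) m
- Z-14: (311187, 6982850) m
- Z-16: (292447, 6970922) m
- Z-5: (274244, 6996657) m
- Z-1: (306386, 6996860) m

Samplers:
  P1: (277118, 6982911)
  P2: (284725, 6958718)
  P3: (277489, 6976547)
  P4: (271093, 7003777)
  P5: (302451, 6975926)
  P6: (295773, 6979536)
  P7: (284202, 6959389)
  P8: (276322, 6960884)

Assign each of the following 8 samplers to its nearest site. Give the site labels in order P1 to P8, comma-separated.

Z-11, Z-16, Z-3, Z-5, Z-12, Z-12, Z-16, Z-16

P1 → Z-11 (d²=137672468.00)
P2 → Z-16 (d²=208566900.00)
P3 → Z-3 (d²=169349594.00)
P4 → Z-5 (d²=60623201.00)
P5 → Z-12 (d²=78786674.00)
P6 → Z-12 (d²=1853858.00)
P7 → Z-16 (d²=200990114.00)
P8 → Z-16 (d²=360777069.00)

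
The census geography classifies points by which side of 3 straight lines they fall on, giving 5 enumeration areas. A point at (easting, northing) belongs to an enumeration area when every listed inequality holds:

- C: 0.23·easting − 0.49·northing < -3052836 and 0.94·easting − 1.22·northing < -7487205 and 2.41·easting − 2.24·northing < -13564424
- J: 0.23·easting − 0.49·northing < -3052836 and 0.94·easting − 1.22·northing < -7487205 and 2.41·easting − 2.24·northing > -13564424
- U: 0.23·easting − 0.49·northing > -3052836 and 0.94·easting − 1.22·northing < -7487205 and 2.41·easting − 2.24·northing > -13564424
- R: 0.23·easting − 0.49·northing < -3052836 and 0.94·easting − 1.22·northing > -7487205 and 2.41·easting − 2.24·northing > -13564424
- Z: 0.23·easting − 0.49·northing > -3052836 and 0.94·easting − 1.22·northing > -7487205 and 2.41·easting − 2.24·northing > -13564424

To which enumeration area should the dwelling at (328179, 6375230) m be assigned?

0.23·328179 − 0.49·6375230 = -3048381.530, which is > -3052836
0.94·328179 − 1.22·6375230 = -7469292.340, which is > -7487205
2.41·328179 − 2.24·6375230 = -13489603.810, which is > -13564424
This sign pattern matches Z.

Z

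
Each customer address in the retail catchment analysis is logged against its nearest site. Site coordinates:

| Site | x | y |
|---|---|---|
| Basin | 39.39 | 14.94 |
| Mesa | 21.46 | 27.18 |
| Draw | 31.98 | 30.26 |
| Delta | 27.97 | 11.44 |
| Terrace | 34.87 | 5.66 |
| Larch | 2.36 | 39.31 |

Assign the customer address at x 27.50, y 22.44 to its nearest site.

Mesa

Squared distances to each site:
Basin: 197.622; Mesa: 58.949; Draw: 81.223; Delta: 121.221; Terrace: 335.885; Larch: 916.617.
Minimum at Mesa.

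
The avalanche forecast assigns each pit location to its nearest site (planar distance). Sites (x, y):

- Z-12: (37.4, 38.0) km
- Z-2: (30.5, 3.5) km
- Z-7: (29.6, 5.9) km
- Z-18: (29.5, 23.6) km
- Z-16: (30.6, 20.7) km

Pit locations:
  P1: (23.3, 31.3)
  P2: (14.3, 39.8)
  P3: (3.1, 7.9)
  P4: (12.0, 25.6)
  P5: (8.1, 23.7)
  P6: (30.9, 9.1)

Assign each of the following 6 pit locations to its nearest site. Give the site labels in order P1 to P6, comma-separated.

Z-18, Z-18, Z-7, Z-18, Z-18, Z-7

P1 → Z-18 (d²=97.73)
P2 → Z-18 (d²=493.48)
P3 → Z-7 (d²=706.25)
P4 → Z-18 (d²=310.25)
P5 → Z-18 (d²=457.97)
P6 → Z-7 (d²=11.93)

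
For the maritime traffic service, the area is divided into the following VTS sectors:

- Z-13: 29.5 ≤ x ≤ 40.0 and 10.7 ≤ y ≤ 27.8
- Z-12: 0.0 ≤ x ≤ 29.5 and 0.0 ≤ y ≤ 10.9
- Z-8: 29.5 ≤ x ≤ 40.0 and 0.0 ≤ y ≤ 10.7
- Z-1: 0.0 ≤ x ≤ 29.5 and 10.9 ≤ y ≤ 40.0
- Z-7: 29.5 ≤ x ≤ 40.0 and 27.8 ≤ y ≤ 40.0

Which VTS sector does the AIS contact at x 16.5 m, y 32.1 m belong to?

The point has x = 16.5 and y = 32.1.
Only Z-1 satisfies 0.0 ≤ x ≤ 29.5 and 10.9 ≤ y ≤ 40.0.

Z-1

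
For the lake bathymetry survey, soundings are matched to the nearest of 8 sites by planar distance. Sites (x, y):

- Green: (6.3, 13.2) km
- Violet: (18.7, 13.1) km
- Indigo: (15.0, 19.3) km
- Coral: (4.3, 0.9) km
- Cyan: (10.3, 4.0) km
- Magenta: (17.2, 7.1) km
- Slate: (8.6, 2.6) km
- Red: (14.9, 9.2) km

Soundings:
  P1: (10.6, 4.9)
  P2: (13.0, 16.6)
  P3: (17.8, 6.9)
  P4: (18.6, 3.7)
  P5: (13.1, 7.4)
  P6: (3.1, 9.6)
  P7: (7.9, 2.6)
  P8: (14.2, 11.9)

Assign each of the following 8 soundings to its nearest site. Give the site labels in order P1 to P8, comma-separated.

P1 → Cyan (d²=0.90)
P2 → Indigo (d²=11.29)
P3 → Magenta (d²=0.40)
P4 → Magenta (d²=13.52)
P5 → Red (d²=6.48)
P6 → Green (d²=23.20)
P7 → Slate (d²=0.49)
P8 → Red (d²=7.78)

Cyan, Indigo, Magenta, Magenta, Red, Green, Slate, Red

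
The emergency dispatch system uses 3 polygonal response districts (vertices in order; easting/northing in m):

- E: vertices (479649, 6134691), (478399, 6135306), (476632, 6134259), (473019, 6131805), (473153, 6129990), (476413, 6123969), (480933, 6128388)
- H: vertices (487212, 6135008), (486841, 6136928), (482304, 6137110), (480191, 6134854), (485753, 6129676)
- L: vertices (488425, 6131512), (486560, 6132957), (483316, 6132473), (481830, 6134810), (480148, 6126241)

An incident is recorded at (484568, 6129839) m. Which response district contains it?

L

Cast a ray rightward from (484568, 6129839). For each polygon, the edges (by vertex number in listed order) whose endpoints lie on opposite sides of northing = 6129839, where each meets that height, and whether that is right or left of the point:
E: 5–6 at easting≈473234.8 (left), 7–1 at easting≈480637.4 (left) → 0 crossings.
H: 4–5 at easting≈485577.9 (right), 5–1 at easting≈485797.6 (right) → 2 crossings.
L: 4–5 at easting≈480854.2 (left), 5–1 at easting≈485797.9 (right) → 1 crossing.
Only L has an odd count, so the point is inside L.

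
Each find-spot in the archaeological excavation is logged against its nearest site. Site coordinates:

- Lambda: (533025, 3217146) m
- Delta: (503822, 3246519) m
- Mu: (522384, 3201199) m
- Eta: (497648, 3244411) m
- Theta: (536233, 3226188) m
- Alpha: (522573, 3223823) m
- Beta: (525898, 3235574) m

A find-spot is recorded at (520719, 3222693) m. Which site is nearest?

Alpha

Squared distances to each site:
Lambda: 182206845.000; Delta: 853186885.000; Mu: 464764261.000; Eta: 1003942565.000; Theta: 252899221.000; Alpha: 4714216.000; Beta: 192742202.000.
Minimum at Alpha.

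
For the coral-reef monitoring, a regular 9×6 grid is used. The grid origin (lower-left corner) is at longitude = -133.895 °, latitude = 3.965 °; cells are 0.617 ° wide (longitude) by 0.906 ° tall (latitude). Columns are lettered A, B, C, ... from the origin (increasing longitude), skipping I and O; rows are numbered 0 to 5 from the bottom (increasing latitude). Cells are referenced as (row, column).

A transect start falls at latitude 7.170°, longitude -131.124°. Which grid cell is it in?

(3, E)

Column index: ⌊(-131.124 − -133.895) / 0.617⌋ = ⌊4.491⌋ = 4 → column E
Row offset from origin: ⌊(7.170 − 3.965) / 0.906⌋ = ⌊3.538⌋ = 3 → row 3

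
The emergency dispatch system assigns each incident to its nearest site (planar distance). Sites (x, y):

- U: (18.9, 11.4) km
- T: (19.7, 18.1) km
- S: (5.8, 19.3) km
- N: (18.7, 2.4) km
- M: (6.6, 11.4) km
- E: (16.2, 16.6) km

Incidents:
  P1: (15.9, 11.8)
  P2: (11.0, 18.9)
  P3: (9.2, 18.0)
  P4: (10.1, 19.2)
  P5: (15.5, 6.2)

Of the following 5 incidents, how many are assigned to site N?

1

P1 → U
P2 → S
P3 → S
P4 → S
P5 → N
1 of the 5 goes to N.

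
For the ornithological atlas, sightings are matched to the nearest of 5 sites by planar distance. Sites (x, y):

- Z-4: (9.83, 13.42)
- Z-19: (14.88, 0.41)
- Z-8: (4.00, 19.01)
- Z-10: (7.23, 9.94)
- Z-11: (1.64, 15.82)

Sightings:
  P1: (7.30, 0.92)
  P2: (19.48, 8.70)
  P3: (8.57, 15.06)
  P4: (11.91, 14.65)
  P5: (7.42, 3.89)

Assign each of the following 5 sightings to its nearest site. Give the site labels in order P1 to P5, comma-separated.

Z-19, Z-19, Z-4, Z-4, Z-10

P1 → Z-19 (d²=57.72)
P2 → Z-19 (d²=89.88)
P3 → Z-4 (d²=4.28)
P4 → Z-4 (d²=5.84)
P5 → Z-10 (d²=36.64)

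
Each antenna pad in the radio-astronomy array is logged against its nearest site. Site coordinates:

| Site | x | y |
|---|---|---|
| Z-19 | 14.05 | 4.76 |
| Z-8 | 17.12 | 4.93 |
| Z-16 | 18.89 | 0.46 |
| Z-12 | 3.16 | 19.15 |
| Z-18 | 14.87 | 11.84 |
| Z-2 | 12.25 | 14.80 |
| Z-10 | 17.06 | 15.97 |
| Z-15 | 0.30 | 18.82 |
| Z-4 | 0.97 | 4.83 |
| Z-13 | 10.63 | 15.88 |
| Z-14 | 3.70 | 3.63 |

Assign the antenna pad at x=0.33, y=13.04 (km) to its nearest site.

Squared distances to each site:
Z-19: 256.797; Z-8: 347.676; Z-16: 502.730; Z-12: 45.341; Z-18: 212.852; Z-2: 145.184; Z-10: 288.478; Z-15: 33.409; Z-4: 67.814; Z-13: 114.156; Z-14: 99.905.
Minimum at Z-15.

Z-15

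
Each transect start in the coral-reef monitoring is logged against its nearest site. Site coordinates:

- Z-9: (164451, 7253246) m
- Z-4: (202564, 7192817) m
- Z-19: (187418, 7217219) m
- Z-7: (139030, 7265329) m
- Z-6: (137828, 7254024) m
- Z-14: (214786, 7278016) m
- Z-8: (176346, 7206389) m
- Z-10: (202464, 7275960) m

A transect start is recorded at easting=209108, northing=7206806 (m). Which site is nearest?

Z-4

Squared distances to each site:
Z-9: 4150921249.000; Z-4: 238516057.000; Z-19: 578886669.000; Z-7: 8335867613.000; Z-6: 7310377924.000; Z-14: 5103103784.000; Z-8: 1073522533.000; Z-10: 4826418452.000.
Minimum at Z-4.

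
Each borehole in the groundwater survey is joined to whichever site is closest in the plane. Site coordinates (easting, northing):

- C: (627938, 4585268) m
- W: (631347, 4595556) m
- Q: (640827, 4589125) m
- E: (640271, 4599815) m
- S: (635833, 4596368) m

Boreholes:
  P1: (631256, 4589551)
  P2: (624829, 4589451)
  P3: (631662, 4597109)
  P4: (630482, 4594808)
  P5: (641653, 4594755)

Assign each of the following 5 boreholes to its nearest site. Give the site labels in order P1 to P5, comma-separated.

P1 → C (d²=29353213.00)
P2 → C (d²=27163370.00)
P3 → W (d²=2511034.00)
P4 → W (d²=1307729.00)
P5 → E (d²=27513524.00)

C, C, W, W, E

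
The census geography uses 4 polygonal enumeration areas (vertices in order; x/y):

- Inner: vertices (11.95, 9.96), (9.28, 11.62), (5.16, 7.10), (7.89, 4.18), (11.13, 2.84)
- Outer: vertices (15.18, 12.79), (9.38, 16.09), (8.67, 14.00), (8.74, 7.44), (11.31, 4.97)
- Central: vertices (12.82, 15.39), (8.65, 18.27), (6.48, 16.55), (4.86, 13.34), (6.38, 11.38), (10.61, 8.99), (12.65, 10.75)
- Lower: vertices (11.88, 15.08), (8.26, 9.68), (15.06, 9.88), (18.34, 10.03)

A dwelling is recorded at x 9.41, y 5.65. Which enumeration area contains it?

Inner

Cast a ray rightward from (9.41, 5.65). For each polygon, the edges (by vertex number in listed order) whose endpoints lie on opposite sides of y = 5.65, where each meets that height, and whether that is right or left of the point:
Inner: 3–4 at x≈6.516 (left), 5–1 at x≈11.454 (right) → 1 crossing.
Outer: 4–5 at x≈10.602 (right), 5–1 at x≈11.647 (right) → 2 crossings.
Central: no edge straddles that height → 0 crossings.
Lower: no edge straddles that height → 0 crossings.
Only Inner has an odd count, so the point is inside Inner.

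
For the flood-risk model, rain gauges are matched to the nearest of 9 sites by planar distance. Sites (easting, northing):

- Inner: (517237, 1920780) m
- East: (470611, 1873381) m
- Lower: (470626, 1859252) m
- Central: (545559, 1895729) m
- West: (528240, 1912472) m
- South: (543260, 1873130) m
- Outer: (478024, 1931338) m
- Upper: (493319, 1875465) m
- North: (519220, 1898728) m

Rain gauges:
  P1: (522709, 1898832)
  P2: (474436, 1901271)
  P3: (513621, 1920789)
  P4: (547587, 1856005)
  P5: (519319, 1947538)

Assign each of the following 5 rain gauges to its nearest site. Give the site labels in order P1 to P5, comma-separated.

P1 → North (d²=12183937.00)
P2 → East (d²=792482725.00)
P3 → Inner (d²=13075537.00)
P4 → South (d²=311988554.00)
P5 → Inner (d²=720325288.00)

North, East, Inner, South, Inner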